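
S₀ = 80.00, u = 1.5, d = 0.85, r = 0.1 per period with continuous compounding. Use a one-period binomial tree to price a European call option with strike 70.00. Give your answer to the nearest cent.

17.76

Risk-neutral probability p = (e^0.1 − 0.85)/(1.5 − 0.85) = 0.2552/0.6500 = 0.3926
Terminal stock prices: S_u = 120, S_d = 68
Terminal payoffs (S − K): max(50, 0) = 50, max(-2, 0) = 0
Node 0 (S = 80): V_0 = e^(−0.1)·[0.3926·50.0000 + 0.6074·0.0000] = 17.7606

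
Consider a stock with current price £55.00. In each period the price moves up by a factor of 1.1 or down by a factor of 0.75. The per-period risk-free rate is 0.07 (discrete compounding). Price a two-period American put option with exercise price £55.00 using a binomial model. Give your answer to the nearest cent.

Risk-neutral probability p = (1 + 0.07 − 0.75)/(1.1 − 0.75) = 0.3200/0.3500 = 0.9143
Terminal stock prices: S_uu = 66.55, S_ud = 45.38, S_dd = 30.94
Terminal payoffs (K − S): max(-11.55, 0) = 0, max(9.625, 0) = 9.625, max(24.06, 0) = 24.06
Node u (S = 60.5): continuation = 1/1.07·[0.9143·0.0000 + 0.0857·9.6250] = 0.7710; exercise value = 0.0000 ≤ continuation, so V_u = 0.7710
Node d (S = 41.25): continuation = 1/1.07·[0.9143·9.6250 + 0.0857·24.0625] = 10.1519; exercise value = 13.7500 > continuation, so V_d = 13.7500 (exercise)
Node 0 (S = 55): continuation = 1/1.07·[0.9143·0.7710 + 0.0857·13.7500] = 1.7603; exercise value = 0.0000 ≤ continuation, so V_0 = 1.7603

£1.76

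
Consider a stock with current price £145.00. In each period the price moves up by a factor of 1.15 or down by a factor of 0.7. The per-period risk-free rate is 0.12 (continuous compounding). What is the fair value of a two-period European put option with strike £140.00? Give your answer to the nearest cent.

Risk-neutral probability p = (e^0.12 − 0.7)/(1.15 − 0.7) = 0.4275/0.4500 = 0.9500
Terminal stock prices: S_uu = 191.8, S_ud = 116.7, S_dd = 71.05
Terminal payoffs (K − S): max(-51.76, 0) = 0, max(23.28, 0) = 23.28, max(68.95, 0) = 68.95
Node u (S = 166.8): V_u = e^(−0.12)·[0.9500·0.0000 + 0.0500·23.2750] = 1.0323
Node d (S = 101.5): V_d = e^(−0.12)·[0.9500·23.2750 + 0.0500·68.9500] = 22.6689
Node 0 (S = 145): V_0 = e^(−0.12)·[0.9500·1.0323 + 0.0500·22.6689] = 1.8752

£1.88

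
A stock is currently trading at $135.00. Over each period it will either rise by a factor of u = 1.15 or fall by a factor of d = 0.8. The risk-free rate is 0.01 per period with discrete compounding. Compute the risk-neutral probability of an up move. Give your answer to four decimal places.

p = 0.6000

Risk-neutral probability p = (1 + 0.01 − 0.8)/(1.15 − 0.8) = 0.2100/0.3500 = 0.6000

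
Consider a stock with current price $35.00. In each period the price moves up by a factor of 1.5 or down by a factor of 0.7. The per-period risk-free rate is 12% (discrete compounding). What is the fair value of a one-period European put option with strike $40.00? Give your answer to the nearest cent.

$6.57

Risk-neutral probability p = (1 + 0.12 − 0.7)/(1.5 − 0.7) = 0.4200/0.8000 = 0.5250
Terminal stock prices: S_u = 52.5, S_d = 24.5
Terminal payoffs (K − S): max(-12.5, 0) = 0, max(15.5, 0) = 15.5
Node 0 (S = 35): V_0 = 1/1.12·[0.5250·0.0000 + 0.4750·15.5000] = 6.5737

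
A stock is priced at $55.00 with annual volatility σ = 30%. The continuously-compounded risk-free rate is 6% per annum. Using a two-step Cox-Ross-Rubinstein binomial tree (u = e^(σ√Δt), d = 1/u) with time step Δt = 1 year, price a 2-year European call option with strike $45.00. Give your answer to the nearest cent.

$18.03

CRR parameters: u = e^(σ√Δt) = e^(0.3·√1) = 1.3499, d = 1/u = 0.7408
Per-period rate: rΔt = 0.06·1 = 0.06, so R = e^0.06 = 1.0618
Risk-neutral probability p = (e^0.06 − 0.7408)/(1.3499 − 0.7408) = 0.3210/0.6090 = 0.5271
Terminal stock prices: S_uu = 100.2, S_ud = 55, S_dd = 30.18
Terminal payoffs (S − K): max(55.22, 0) = 55.22, max(10, 0) = 10, max(-14.82, 0) = 0
Node u (S = 74.24): V_u = e^(−0.06)·[0.5271·55.2165 + 0.4729·10.0000] = 31.8628
Node d (S = 40.75): V_d = e^(−0.06)·[0.5271·10.0000 + 0.4729·0.0000] = 4.9639
Node 0 (S = 55): V_0 = e^(−0.06)·[0.5271·31.8628 + 0.4729·4.9639] = 18.0273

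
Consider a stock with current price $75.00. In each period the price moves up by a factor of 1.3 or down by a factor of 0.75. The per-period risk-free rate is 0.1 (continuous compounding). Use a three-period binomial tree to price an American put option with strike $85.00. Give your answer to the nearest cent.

Risk-neutral probability p = (e^0.1 − 0.75)/(1.3 − 0.75) = 0.3552/0.5500 = 0.6458
Terminal stock prices: S_uuu = 164.8, S_uud = 95.06, S_udd = 54.84, S_ddd = 31.64
Terminal payoffs (K − S): max(-79.78, 0) = 0, max(-10.06, 0) = 0, max(30.16, 0) = 30.16, max(53.36, 0) = 53.36
Node uu (S = 126.8): continuation = e^(−0.1)·[0.6458·0.0000 + 0.3542·0.0000] = 0.0000; exercise value = 0.0000 ≤ continuation, so V_uu = 0.0000
Node ud (S = 73.12): continuation = e^(−0.1)·[0.6458·0.0000 + 0.3542·30.1562] = 9.6658; exercise value = 11.8750 > continuation, so V_ud = 11.8750 (exercise)
Node dd (S = 42.19): continuation = e^(−0.1)·[0.6458·30.1562 + 0.3542·53.3594] = 34.7237; exercise value = 42.8125 > continuation, so V_dd = 42.8125 (exercise)
Node u (S = 97.5): continuation = e^(−0.1)·[0.6458·0.0000 + 0.3542·11.8750] = 3.8062; exercise value = 0.0000 ≤ continuation, so V_u = 3.8062
Node d (S = 56.25): continuation = e^(−0.1)·[0.6458·11.8750 + 0.3542·42.8125] = 20.6612; exercise value = 28.7500 > continuation, so V_d = 28.7500 (exercise)
Node 0 (S = 75): continuation = e^(−0.1)·[0.6458·3.8062 + 0.3542·28.7500] = 11.4391; exercise value = 10.0000 ≤ continuation, so V_0 = 11.4391

$11.44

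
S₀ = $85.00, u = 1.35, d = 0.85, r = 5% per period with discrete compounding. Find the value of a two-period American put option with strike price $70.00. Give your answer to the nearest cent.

$2.80

Risk-neutral probability p = (1 + 0.05 − 0.85)/(1.35 − 0.85) = 0.2000/0.5000 = 0.4000
Terminal stock prices: S_uu = 154.9, S_ud = 97.54, S_dd = 61.41
Terminal payoffs (K − S): max(-84.91, 0) = 0, max(-27.54, 0) = 0, max(8.588, 0) = 8.588
Node u (S = 114.8): continuation = 1/1.05·[0.4000·0.0000 + 0.6000·0.0000] = 0.0000; exercise value = 0.0000 ≤ continuation, so V_u = 0.0000
Node d (S = 72.25): continuation = 1/1.05·[0.4000·0.0000 + 0.6000·8.5875] = 4.9071; exercise value = 0.0000 ≤ continuation, so V_d = 4.9071
Node 0 (S = 85): continuation = 1/1.05·[0.4000·0.0000 + 0.6000·4.9071] = 2.8041; exercise value = 0.0000 ≤ continuation, so V_0 = 2.8041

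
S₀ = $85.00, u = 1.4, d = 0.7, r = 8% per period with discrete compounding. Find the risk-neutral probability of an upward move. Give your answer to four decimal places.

Risk-neutral probability p = (1 + 0.08 − 0.7)/(1.4 − 0.7) = 0.3800/0.7000 = 0.5429

p = 0.5429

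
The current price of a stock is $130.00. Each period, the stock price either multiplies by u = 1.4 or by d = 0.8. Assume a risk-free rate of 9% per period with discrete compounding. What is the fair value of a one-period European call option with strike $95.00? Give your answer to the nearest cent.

Risk-neutral probability p = (1 + 0.09 − 0.8)/(1.4 − 0.8) = 0.2900/0.6000 = 0.4833
Terminal stock prices: S_u = 182, S_d = 104
Terminal payoffs (S − K): max(87, 0) = 87, max(9, 0) = 9
Node 0 (S = 130): V_0 = 1/1.09·[0.4833·87.0000 + 0.5167·9.0000] = 42.8440

$42.84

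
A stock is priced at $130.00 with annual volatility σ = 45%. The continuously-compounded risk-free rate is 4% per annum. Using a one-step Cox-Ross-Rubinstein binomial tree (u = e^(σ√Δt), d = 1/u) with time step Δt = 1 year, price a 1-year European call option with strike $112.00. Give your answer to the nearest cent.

CRR parameters: u = e^(σ√Δt) = e^(0.45·√1) = 1.5683, d = 1/u = 0.6376
Per-period rate: rΔt = 0.04·1 = 0.04, so R = e^0.04 = 1.0408
Risk-neutral probability p = (e^0.04 − 0.6376)/(1.5683 − 0.6376) = 0.4032/0.9307 = 0.4332
Terminal stock prices: S_u = 203.9, S_d = 82.89
Terminal payoffs (S − K): max(91.88, 0) = 91.88, max(-29.11, 0) = 0
Node 0 (S = 130): V_0 = e^(−0.04)·[0.4332·91.8806 + 0.5668·0.0000] = 38.2430

$38.24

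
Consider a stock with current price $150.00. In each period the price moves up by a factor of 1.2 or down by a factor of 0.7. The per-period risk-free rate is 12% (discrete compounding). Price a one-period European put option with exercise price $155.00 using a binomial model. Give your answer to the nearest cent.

Risk-neutral probability p = (1 + 0.12 − 0.7)/(1.2 − 0.7) = 0.4200/0.5000 = 0.8400
Terminal stock prices: S_u = 180, S_d = 105
Terminal payoffs (K − S): max(-25, 0) = 0, max(50, 0) = 50
Node 0 (S = 150): V_0 = 1/1.12·[0.8400·0.0000 + 0.1600·50.0000] = 7.1429

$7.14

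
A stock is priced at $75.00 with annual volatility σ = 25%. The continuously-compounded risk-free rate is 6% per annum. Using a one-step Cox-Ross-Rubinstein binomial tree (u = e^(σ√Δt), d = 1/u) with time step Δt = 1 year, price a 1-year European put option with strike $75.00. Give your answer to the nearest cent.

CRR parameters: u = e^(σ√Δt) = e^(0.25·√1) = 1.2840, d = 1/u = 0.7788
Per-period rate: rΔt = 0.06·1 = 0.06, so R = e^0.06 = 1.0618
Risk-neutral probability p = (e^0.06 − 0.7788)/(1.2840 − 0.7788) = 0.2830/0.5052 = 0.5602
Terminal stock prices: S_u = 96.3, S_d = 58.41
Terminal payoffs (K − S): max(-21.3, 0) = 0, max(16.59, 0) = 16.59
Node 0 (S = 75): V_0 = e^(−0.06)·[0.5602·0.0000 + 0.4398·16.5899] = 6.8711

$6.87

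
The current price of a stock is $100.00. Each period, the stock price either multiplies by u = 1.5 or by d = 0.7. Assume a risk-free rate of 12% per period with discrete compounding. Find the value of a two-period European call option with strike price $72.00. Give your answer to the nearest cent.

$46.74

Risk-neutral probability p = (1 + 0.12 − 0.7)/(1.5 − 0.7) = 0.4200/0.8000 = 0.5250
Terminal stock prices: S_uu = 225, S_ud = 105, S_dd = 49
Terminal payoffs (S − K): max(153, 0) = 153, max(33, 0) = 33, max(-23, 0) = 0
Node u (S = 150): V_u = 1/1.12·[0.5250·153.0000 + 0.4750·33.0000] = 85.7143
Node d (S = 70): V_d = 1/1.12·[0.5250·33.0000 + 0.4750·0.0000] = 15.4688
Node 0 (S = 100): V_0 = 1/1.12·[0.5250·85.7143 + 0.4750·15.4688] = 46.7390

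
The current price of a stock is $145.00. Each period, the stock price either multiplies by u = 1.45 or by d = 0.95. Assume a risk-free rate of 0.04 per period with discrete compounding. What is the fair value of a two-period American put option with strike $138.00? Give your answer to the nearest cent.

Risk-neutral probability p = (1 + 0.04 − 0.95)/(1.45 − 0.95) = 0.0900/0.5000 = 0.1800
Terminal stock prices: S_uu = 304.9, S_ud = 199.7, S_dd = 130.9
Terminal payoffs (K − S): max(-166.9, 0) = 0, max(-61.74, 0) = 0, max(7.138, 0) = 7.138
Node u (S = 210.2): continuation = 1/1.04·[0.1800·0.0000 + 0.8200·0.0000] = 0.0000; exercise value = 0.0000 ≤ continuation, so V_u = 0.0000
Node d (S = 137.8): continuation = 1/1.04·[0.1800·0.0000 + 0.8200·7.1375] = 5.6276; exercise value = 0.2500 ≤ continuation, so V_d = 5.6276
Node 0 (S = 145): continuation = 1/1.04·[0.1800·0.0000 + 0.8200·5.6276] = 4.4372; exercise value = 0.0000 ≤ continuation, so V_0 = 4.4372

$4.44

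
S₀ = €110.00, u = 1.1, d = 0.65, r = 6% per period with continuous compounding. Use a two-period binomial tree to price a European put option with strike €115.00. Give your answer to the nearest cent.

€5.44

Risk-neutral probability p = (e^0.06 − 0.65)/(1.1 − 0.65) = 0.4118/0.4500 = 0.9152
Terminal stock prices: S_uu = 133.1, S_ud = 78.65, S_dd = 46.48
Terminal payoffs (K − S): max(-18.1, 0) = 0, max(36.35, 0) = 36.35, max(68.53, 0) = 68.53
Node u (S = 121): V_u = e^(−0.06)·[0.9152·0.0000 + 0.0848·36.3500] = 2.9032
Node d (S = 71.5): V_d = e^(−0.06)·[0.9152·36.3500 + 0.0848·68.5250] = 36.8029
Node 0 (S = 110): V_0 = e^(−0.06)·[0.9152·2.9032 + 0.0848·36.8029] = 5.4417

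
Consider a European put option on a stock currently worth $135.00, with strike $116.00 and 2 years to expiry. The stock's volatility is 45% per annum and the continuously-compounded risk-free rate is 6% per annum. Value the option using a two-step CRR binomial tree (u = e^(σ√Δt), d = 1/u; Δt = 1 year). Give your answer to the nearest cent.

CRR parameters: u = e^(σ√Δt) = e^(0.45·√1) = 1.5683, d = 1/u = 0.6376
Per-period rate: rΔt = 0.06·1 = 0.06, so R = e^0.06 = 1.0618
Risk-neutral probability p = (e^0.06 − 0.6376)/(1.5683 − 0.6376) = 0.4242/0.9307 = 0.4558
Terminal stock prices: S_uu = 332, S_ud = 135, S_dd = 54.89
Terminal payoffs (K − S): max(-216, 0) = 0, max(-19, 0) = 0, max(61.11, 0) = 61.11
Node u (S = 211.7): V_u = e^(−0.06)·[0.4558·0.0000 + 0.5442·0.0000] = 0.0000
Node d (S = 86.08): V_d = e^(−0.06)·[0.4558·0.0000 + 0.5442·61.1131] = 31.3208
Node 0 (S = 135): V_0 = e^(−0.06)·[0.4558·0.0000 + 0.5442·31.3208] = 16.0521

$16.05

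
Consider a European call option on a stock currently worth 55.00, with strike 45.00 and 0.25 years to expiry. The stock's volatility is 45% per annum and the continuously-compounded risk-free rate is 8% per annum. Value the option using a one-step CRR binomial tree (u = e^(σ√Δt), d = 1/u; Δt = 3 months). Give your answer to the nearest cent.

CRR parameters: u = e^(σ√Δt) = e^(0.45·√0.25) = 1.2523, d = 1/u = 0.7985
Per-period rate: rΔt = 0.08·0.25 = 0.02, so R = e^0.02 = 1.0202
Risk-neutral probability p = (e^0.02 − 0.7985)/(1.2523 − 0.7985) = 0.2217/0.4538 = 0.4885
Terminal stock prices: S_u = 68.88, S_d = 43.92
Terminal payoffs (S − K): max(23.88, 0) = 23.88, max(-1.082, 0) = 0
Node 0 (S = 55): V_0 = e^(−0.02)·[0.4885·23.8777 + 0.5115·0.0000] = 11.4333

11.43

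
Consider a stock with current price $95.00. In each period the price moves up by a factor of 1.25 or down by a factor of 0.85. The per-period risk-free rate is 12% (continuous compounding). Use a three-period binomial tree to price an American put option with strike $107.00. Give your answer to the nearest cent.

Risk-neutral probability p = (e^0.12 − 0.85)/(1.25 − 0.85) = 0.2775/0.4000 = 0.6937
Terminal stock prices: S_uuu = 185.5, S_uud = 126.2, S_udd = 85.8, S_ddd = 58.34
Terminal payoffs (K − S): max(-78.55, 0) = 0, max(-19.17, 0) = 0, max(21.2, 0) = 21.2, max(48.66, 0) = 48.66
Node uu (S = 148.4): continuation = e^(−0.12)·[0.6937·0.0000 + 0.3063·0.0000] = 0.0000; exercise value = 0.0000 ≤ continuation, so V_uu = 0.0000
Node ud (S = 100.9): continuation = e^(−0.12)·[0.6937·0.0000 + 0.3063·21.2031] = 5.7593; exercise value = 6.0625 > continuation, so V_ud = 6.0625 (exercise)
Node dd (S = 68.64): continuation = e^(−0.12)·[0.6937·21.2031 + 0.3063·48.6581] = 26.2630; exercise value = 38.3625 > continuation, so V_dd = 38.3625 (exercise)
Node u (S = 118.8): continuation = e^(−0.12)·[0.6937·0.0000 + 0.3063·6.0625] = 1.6467; exercise value = 0.0000 ≤ continuation, so V_u = 1.6467
Node d (S = 80.75): continuation = e^(−0.12)·[0.6937·6.0625 + 0.3063·38.3625] = 14.1505; exercise value = 26.2500 > continuation, so V_d = 26.2500 (exercise)
Node 0 (S = 95): continuation = e^(−0.12)·[0.6937·1.6467 + 0.3063·26.2500] = 8.1434; exercise value = 12.0000 > continuation, so V_0 = 12.0000 (exercise)

$12.00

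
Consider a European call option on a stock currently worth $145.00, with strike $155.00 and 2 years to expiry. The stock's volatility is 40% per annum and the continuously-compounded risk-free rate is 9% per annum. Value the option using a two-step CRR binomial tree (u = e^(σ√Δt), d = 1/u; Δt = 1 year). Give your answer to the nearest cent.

CRR parameters: u = e^(σ√Δt) = e^(0.4·√1) = 1.4918, d = 1/u = 0.6703
Per-period rate: rΔt = 0.09·1 = 0.09, so R = e^0.09 = 1.0942
Risk-neutral probability p = (e^0.09 − 0.6703)/(1.4918 − 0.6703) = 0.4239/0.8215 = 0.5159
Terminal stock prices: S_uu = 322.7, S_ud = 145, S_dd = 65.15
Terminal payoffs (S − K): max(167.7, 0) = 167.7, max(-10, 0) = 0, max(-89.85, 0) = 0
Node u (S = 216.3): V_u = e^(−0.09)·[0.5159·167.7034 + 0.4841·0.0000] = 79.0791
Node d (S = 97.2): V_d = e^(−0.09)·[0.5159·0.0000 + 0.4841·0.0000] = 0.0000
Node 0 (S = 145): V_0 = e^(−0.09)·[0.5159·79.0791 + 0.4841·0.0000] = 37.2891

$37.29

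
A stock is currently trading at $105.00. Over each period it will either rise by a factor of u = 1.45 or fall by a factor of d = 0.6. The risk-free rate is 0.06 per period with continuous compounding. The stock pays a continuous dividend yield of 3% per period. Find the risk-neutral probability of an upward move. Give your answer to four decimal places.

p = 0.5064

Per-period risk-free factor R = e^0.06 = 1.0618; dividend-adjusted growth = e^(0.06−0.03) = 1.0305.
Risk-neutral probability p = (1.0305 − 0.6)/(1.45 − 0.6) = 0.4305/0.8500 = 0.5064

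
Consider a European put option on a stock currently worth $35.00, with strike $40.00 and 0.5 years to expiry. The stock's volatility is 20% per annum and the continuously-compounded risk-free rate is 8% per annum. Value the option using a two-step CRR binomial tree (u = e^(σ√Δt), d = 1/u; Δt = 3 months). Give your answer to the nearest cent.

$4.31

CRR parameters: u = e^(σ√Δt) = e^(0.2·√0.25) = 1.1052, d = 1/u = 0.9048
Per-period rate: rΔt = 0.08·0.25 = 0.02, so R = e^0.02 = 1.0202
Risk-neutral probability p = (e^0.02 − 0.9048)/(1.1052 − 0.9048) = 0.1154/0.2003 = 0.5759
Terminal stock prices: S_uu = 42.75, S_ud = 35, S_dd = 28.66
Terminal payoffs (K − S): max(-2.749, 0) = 0, max(5, 0) = 5, max(11.34, 0) = 11.34
Node u (S = 38.68): V_u = e^(−0.02)·[0.5759·0.0000 + 0.4241·5.0000] = 2.0787
Node d (S = 31.67): V_d = e^(−0.02)·[0.5759·5.0000 + 0.4241·11.3444] = 7.5386
Node 0 (S = 35): V_0 = e^(−0.02)·[0.5759·2.0787 + 0.4241·7.5386] = 4.3075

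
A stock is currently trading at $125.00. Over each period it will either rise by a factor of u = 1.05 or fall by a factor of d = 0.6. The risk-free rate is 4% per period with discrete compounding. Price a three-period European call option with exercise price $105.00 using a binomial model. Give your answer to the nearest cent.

$32.99

Risk-neutral probability p = (1 + 0.04 − 0.6)/(1.05 − 0.6) = 0.4400/0.4500 = 0.9778
Terminal stock prices: S_uuu = 144.7, S_uud = 82.69, S_udd = 47.25, S_ddd = 27
Terminal payoffs (S − K): max(39.7, 0) = 39.7, max(-22.31, 0) = 0, max(-57.75, 0) = 0, max(-78, 0) = 0
Node uu (S = 137.8): V_uu = 1/1.04·[0.9778·39.7031 + 0.0222·0.0000] = 37.3277
Node ud (S = 78.75): V_ud = 1/1.04·[0.9778·0.0000 + 0.0222·0.0000] = 0.0000
Node dd (S = 45): V_dd = 1/1.04·[0.9778·0.0000 + 0.0222·0.0000] = 0.0000
Node u (S = 131.2): V_u = 1/1.04·[0.9778·37.3277 + 0.0222·0.0000] = 35.0944
Node d (S = 75): V_d = 1/1.04·[0.9778·0.0000 + 0.0222·0.0000] = 0.0000
Node 0 (S = 125): V_0 = 1/1.04·[0.9778·35.0944 + 0.0222·0.0000] = 32.9948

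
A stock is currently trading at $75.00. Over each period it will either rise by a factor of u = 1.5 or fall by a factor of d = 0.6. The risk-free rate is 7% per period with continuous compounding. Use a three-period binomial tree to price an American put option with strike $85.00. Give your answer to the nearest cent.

$21.99

Risk-neutral probability p = (e^0.07 − 0.6)/(1.5 − 0.6) = 0.4725/0.9000 = 0.5250
Terminal stock prices: S_uuu = 253.1, S_uud = 101.2, S_udd = 40.5, S_ddd = 16.2
Terminal payoffs (K − S): max(-168.1, 0) = 0, max(-16.25, 0) = 0, max(44.5, 0) = 44.5, max(68.8, 0) = 68.8
Node uu (S = 168.8): continuation = e^(−0.07)·[0.5250·0.0000 + 0.4750·0.0000] = 0.0000; exercise value = 0.0000 ≤ continuation, so V_uu = 0.0000
Node ud (S = 67.5): continuation = e^(−0.07)·[0.5250·0.0000 + 0.4750·44.5000] = 19.7081; exercise value = 17.5000 ≤ continuation, so V_ud = 19.7081
Node dd (S = 27): continuation = e^(−0.07)·[0.5250·44.5000 + 0.4750·68.8000] = 52.2535; exercise value = 58.0000 > continuation, so V_dd = 58.0000 (exercise)
Node u (S = 112.5): continuation = e^(−0.07)·[0.5250·0.0000 + 0.4750·19.7081] = 8.7283; exercise value = 0.0000 ≤ continuation, so V_u = 8.7283
Node d (S = 45): continuation = e^(−0.07)·[0.5250·19.7081 + 0.4750·58.0000] = 35.3344; exercise value = 40.0000 > continuation, so V_d = 40.0000 (exercise)
Node 0 (S = 75): continuation = e^(−0.07)·[0.5250·8.7283 + 0.4750·40.0000] = 21.9878; exercise value = 10.0000 ≤ continuation, so V_0 = 21.9878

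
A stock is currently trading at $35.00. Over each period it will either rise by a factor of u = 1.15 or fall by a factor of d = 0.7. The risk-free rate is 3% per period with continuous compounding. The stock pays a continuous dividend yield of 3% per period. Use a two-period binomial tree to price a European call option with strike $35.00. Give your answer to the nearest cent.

Per-period risk-free factor R = e^0.03 = 1.0305; dividend-adjusted growth = e^(0.03−0.03) = 1.0000.
Risk-neutral probability p = (1.0000 − 0.7)/(1.15 − 0.7) = 0.3000/0.4500 = 0.6667
Terminal stock prices: S_uu = 46.29, S_ud = 28.17, S_dd = 17.15
Terminal payoffs (S − K): max(11.29, 0) = 11.29, max(-6.825, 0) = 0, max(-17.85, 0) = 0
Node u (S = 40.25): V_u = e^(−0.03)·[0.6667·11.2875 + 0.3333·0.0000] = 7.3026
Node d (S = 24.5): V_d = e^(−0.03)·[0.6667·0.0000 + 0.3333·0.0000] = 0.0000
Node 0 (S = 35): V_0 = e^(−0.03)·[0.6667·7.3026 + 0.3333·0.0000] = 4.7245

$4.72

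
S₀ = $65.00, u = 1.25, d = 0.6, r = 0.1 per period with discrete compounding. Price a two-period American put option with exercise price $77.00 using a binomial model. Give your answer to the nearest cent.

Risk-neutral probability p = (1 + 0.1 − 0.6)/(1.25 − 0.6) = 0.5000/0.6500 = 0.7692
Terminal stock prices: S_uu = 101.6, S_ud = 48.75, S_dd = 23.4
Terminal payoffs (K − S): max(-24.56, 0) = 0, max(28.25, 0) = 28.25, max(53.6, 0) = 53.6
Node u (S = 81.25): continuation = 1/1.1·[0.7692·0.0000 + 0.2308·28.2500] = 5.9266; exercise value = 0.0000 ≤ continuation, so V_u = 5.9266
Node d (S = 39): continuation = 1/1.1·[0.7692·28.2500 + 0.2308·53.6000] = 31.0000; exercise value = 38.0000 > continuation, so V_d = 38.0000 (exercise)
Node 0 (S = 65): continuation = 1/1.1·[0.7692·5.9266 + 0.2308·38.0000] = 12.1165; exercise value = 12.0000 ≤ continuation, so V_0 = 12.1165

$12.12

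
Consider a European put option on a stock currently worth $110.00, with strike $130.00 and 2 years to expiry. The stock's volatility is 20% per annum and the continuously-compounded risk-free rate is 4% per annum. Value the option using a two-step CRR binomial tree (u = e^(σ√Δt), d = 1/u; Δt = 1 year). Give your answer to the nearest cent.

CRR parameters: u = e^(σ√Δt) = e^(0.2·√1) = 1.2214, d = 1/u = 0.8187
Per-period rate: rΔt = 0.04·1 = 0.04, so R = e^0.04 = 1.0408
Risk-neutral probability p = (e^0.04 − 0.8187)/(1.2214 − 0.8187) = 0.2221/0.4027 = 0.5515
Terminal stock prices: S_uu = 164.1, S_ud = 110, S_dd = 73.74
Terminal payoffs (K − S): max(-34.1, 0) = 0, max(20, 0) = 20, max(56.26, 0) = 56.26
Node u (S = 134.4): V_u = e^(−0.04)·[0.5515·0.0000 + 0.4485·20.0000] = 8.6180
Node d (S = 90.06): V_d = e^(−0.04)·[0.5515·20.0000 + 0.4485·56.2648] = 34.8422
Node 0 (S = 110): V_0 = e^(−0.04)·[0.5515·8.6180 + 0.4485·34.8422] = 19.5801

$19.58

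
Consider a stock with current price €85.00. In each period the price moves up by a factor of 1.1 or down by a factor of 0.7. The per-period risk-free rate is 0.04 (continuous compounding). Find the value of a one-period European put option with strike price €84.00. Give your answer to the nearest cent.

€3.48

Risk-neutral probability p = (e^0.04 − 0.7)/(1.1 − 0.7) = 0.3408/0.4000 = 0.8520
Terminal stock prices: S_u = 93.5, S_d = 59.5
Terminal payoffs (K − S): max(-9.5, 0) = 0, max(24.5, 0) = 24.5
Node 0 (S = 85): V_0 = e^(−0.04)·[0.8520·0.0000 + 0.1480·24.5000] = 3.4832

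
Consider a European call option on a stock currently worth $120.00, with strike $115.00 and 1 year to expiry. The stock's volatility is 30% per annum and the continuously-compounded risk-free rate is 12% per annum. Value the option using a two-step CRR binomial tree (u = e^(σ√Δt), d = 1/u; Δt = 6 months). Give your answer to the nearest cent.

$23.40

CRR parameters: u = e^(σ√Δt) = e^(0.3·√0.5) = 1.2363, d = 1/u = 0.8089
Per-period rate: rΔt = 0.12·0.5 = 0.06, so R = e^0.06 = 1.0618
Risk-neutral probability p = (e^0.06 − 0.8089)/(1.2363 − 0.8089) = 0.2530/0.4275 = 0.5918
Terminal stock prices: S_uu = 183.4, S_ud = 120, S_dd = 78.51
Terminal payoffs (S − K): max(68.42, 0) = 68.42, max(5, 0) = 5, max(-36.49, 0) = 0
Node u (S = 148.4): V_u = e^(−0.06)·[0.5918·68.4158 + 0.4082·5.0000] = 40.0544
Node d (S = 97.06): V_d = e^(−0.06)·[0.5918·5.0000 + 0.4082·0.0000] = 2.7868
Node 0 (S = 120): V_0 = e^(−0.06)·[0.5918·40.0544 + 0.4082·2.7868] = 23.3961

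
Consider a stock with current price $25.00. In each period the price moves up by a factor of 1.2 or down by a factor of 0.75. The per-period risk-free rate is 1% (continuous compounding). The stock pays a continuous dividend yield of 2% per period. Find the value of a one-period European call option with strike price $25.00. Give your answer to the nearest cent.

Per-period risk-free factor R = e^0.01 = 1.0101; dividend-adjusted growth = e^(0.01−0.02) = 0.9900.
Risk-neutral probability p = (0.9900 − 0.75)/(1.2 − 0.75) = 0.2400/0.4500 = 0.5334
Terminal stock prices: S_u = 30, S_d = 18.75
Terminal payoffs (S − K): max(5, 0) = 5, max(-6.25, 0) = 0
Node 0 (S = 25): V_0 = e^(−0.01)·[0.5334·5.0000 + 0.4666·0.0000] = 2.6407

$2.64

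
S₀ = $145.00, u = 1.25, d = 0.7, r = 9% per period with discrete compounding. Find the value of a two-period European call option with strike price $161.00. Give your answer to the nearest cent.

$27.75

Risk-neutral probability p = (1 + 0.09 − 0.7)/(1.25 − 0.7) = 0.3900/0.5500 = 0.7091
Terminal stock prices: S_uu = 226.6, S_ud = 126.9, S_dd = 71.05
Terminal payoffs (S − K): max(65.56, 0) = 65.56, max(-34.13, 0) = 0, max(-89.95, 0) = 0
Node u (S = 181.2): V_u = 1/1.09·[0.7091·65.5625 + 0.2909·0.0000] = 42.6512
Node d (S = 101.5): V_d = 1/1.09·[0.7091·0.0000 + 0.2909·0.0000] = 0.0000
Node 0 (S = 145): V_0 = 1/1.09·[0.7091·42.6512 + 0.2909·0.0000] = 27.7464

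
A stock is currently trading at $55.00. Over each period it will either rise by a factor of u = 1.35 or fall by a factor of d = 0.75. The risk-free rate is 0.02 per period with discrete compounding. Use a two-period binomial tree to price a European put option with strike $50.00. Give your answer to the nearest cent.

$5.54

Risk-neutral probability p = (1 + 0.02 − 0.75)/(1.35 − 0.75) = 0.2700/0.6000 = 0.4500
Terminal stock prices: S_uu = 100.2, S_ud = 55.69, S_dd = 30.94
Terminal payoffs (K − S): max(-50.24, 0) = 0, max(-5.688, 0) = 0, max(19.06, 0) = 19.06
Node u (S = 74.25): V_u = 1/1.02·[0.4500·0.0000 + 0.5500·0.0000] = 0.0000
Node d (S = 41.25): V_d = 1/1.02·[0.4500·0.0000 + 0.5500·19.0625] = 10.2788
Node 0 (S = 55): V_0 = 1/1.02·[0.4500·0.0000 + 0.5500·10.2788] = 5.5425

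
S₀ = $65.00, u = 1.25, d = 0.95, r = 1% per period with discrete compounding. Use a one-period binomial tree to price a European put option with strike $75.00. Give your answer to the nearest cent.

$10.50

Risk-neutral probability p = (1 + 0.01 − 0.95)/(1.25 − 0.95) = 0.0600/0.3000 = 0.2000
Terminal stock prices: S_u = 81.25, S_d = 61.75
Terminal payoffs (K − S): max(-6.25, 0) = 0, max(13.25, 0) = 13.25
Node 0 (S = 65): V_0 = 1/1.01·[0.2000·0.0000 + 0.8000·13.2500] = 10.4950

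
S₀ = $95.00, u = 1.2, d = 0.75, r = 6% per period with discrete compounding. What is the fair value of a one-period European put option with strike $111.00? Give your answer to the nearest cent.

Risk-neutral probability p = (1 + 0.06 − 0.75)/(1.2 − 0.75) = 0.3100/0.4500 = 0.6889
Terminal stock prices: S_u = 114, S_d = 71.25
Terminal payoffs (K − S): max(-3, 0) = 0, max(39.75, 0) = 39.75
Node 0 (S = 95): V_0 = 1/1.06·[0.6889·0.0000 + 0.3111·39.7500] = 11.6667

$11.67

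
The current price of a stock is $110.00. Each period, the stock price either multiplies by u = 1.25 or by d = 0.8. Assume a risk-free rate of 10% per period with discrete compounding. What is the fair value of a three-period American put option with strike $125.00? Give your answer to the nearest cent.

$15.00

Risk-neutral probability p = (1 + 0.1 − 0.8)/(1.25 − 0.8) = 0.3000/0.4500 = 0.6667
Terminal stock prices: S_uuu = 214.8, S_uud = 137.5, S_udd = 88, S_ddd = 56.32
Terminal payoffs (K − S): max(-89.84, 0) = 0, max(-12.5, 0) = 0, max(37, 0) = 37, max(68.68, 0) = 68.68
Node uu (S = 171.9): continuation = 1/1.1·[0.6667·0.0000 + 0.3333·0.0000] = 0.0000; exercise value = 0.0000 ≤ continuation, so V_uu = 0.0000
Node ud (S = 110): continuation = 1/1.1·[0.6667·0.0000 + 0.3333·37.0000] = 11.2121; exercise value = 15.0000 > continuation, so V_ud = 15.0000 (exercise)
Node dd (S = 70.4): continuation = 1/1.1·[0.6667·37.0000 + 0.3333·68.6800] = 43.2364; exercise value = 54.6000 > continuation, so V_dd = 54.6000 (exercise)
Node u (S = 137.5): continuation = 1/1.1·[0.6667·0.0000 + 0.3333·15.0000] = 4.5455; exercise value = 0.0000 ≤ continuation, so V_u = 4.5455
Node d (S = 88): continuation = 1/1.1·[0.6667·15.0000 + 0.3333·54.6000] = 25.6364; exercise value = 37.0000 > continuation, so V_d = 37.0000 (exercise)
Node 0 (S = 110): continuation = 1/1.1·[0.6667·4.5455 + 0.3333·37.0000] = 13.9669; exercise value = 15.0000 > continuation, so V_0 = 15.0000 (exercise)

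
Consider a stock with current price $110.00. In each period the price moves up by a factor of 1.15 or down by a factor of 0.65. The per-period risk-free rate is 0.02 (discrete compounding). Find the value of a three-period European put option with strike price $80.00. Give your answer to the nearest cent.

$4.58

Risk-neutral probability p = (1 + 0.02 − 0.65)/(1.15 − 0.65) = 0.3700/0.5000 = 0.7400
Terminal stock prices: S_uuu = 167.3, S_uud = 94.56, S_udd = 53.45, S_ddd = 30.21
Terminal payoffs (K − S): max(-87.3, 0) = 0, max(-14.56, 0) = 0, max(26.55, 0) = 26.55, max(49.79, 0) = 49.79
Node uu (S = 145.5): V_uu = 1/1.02·[0.7400·0.0000 + 0.2600·0.0000] = 0.0000
Node ud (S = 82.22): V_ud = 1/1.02·[0.7400·0.0000 + 0.2600·26.5538] = 6.7686
Node dd (S = 46.48): V_dd = 1/1.02·[0.7400·26.5538 + 0.2600·49.7912] = 31.9564
Node u (S = 126.5): V_u = 1/1.02·[0.7400·0.0000 + 0.2600·6.7686] = 1.7253
Node d (S = 71.5): V_d = 1/1.02·[0.7400·6.7686 + 0.2600·31.9564] = 13.0563
Node 0 (S = 110): V_0 = 1/1.02·[0.7400·1.7253 + 0.2600·13.0563] = 4.5798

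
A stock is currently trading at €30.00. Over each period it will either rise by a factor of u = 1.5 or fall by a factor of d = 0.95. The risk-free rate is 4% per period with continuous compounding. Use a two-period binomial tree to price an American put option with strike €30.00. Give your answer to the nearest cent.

€1.88

Risk-neutral probability p = (e^0.04 − 0.95)/(1.5 − 0.95) = 0.0908/0.5500 = 0.1651
Terminal stock prices: S_uu = 67.5, S_ud = 42.75, S_dd = 27.07
Terminal payoffs (K − S): max(-37.5, 0) = 0, max(-12.75, 0) = 0, max(2.925, 0) = 2.925
Node u (S = 45): continuation = e^(−0.04)·[0.1651·0.0000 + 0.8349·0.0000] = 0.0000; exercise value = 0.0000 ≤ continuation, so V_u = 0.0000
Node d (S = 28.5): continuation = e^(−0.04)·[0.1651·0.0000 + 0.8349·2.9250] = 2.3463; exercise value = 1.5000 ≤ continuation, so V_d = 2.3463
Node 0 (S = 30): continuation = e^(−0.04)·[0.1651·0.0000 + 0.8349·2.3463] = 1.8821; exercise value = 0.0000 ≤ continuation, so V_0 = 1.8821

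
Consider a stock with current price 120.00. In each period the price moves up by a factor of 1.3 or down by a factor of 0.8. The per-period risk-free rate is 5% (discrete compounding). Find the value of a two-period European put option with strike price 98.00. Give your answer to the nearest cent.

4.81

Risk-neutral probability p = (1 + 0.05 − 0.8)/(1.3 − 0.8) = 0.2500/0.5000 = 0.5000
Terminal stock prices: S_uu = 202.8, S_ud = 124.8, S_dd = 76.8
Terminal payoffs (K − S): max(-104.8, 0) = 0, max(-26.8, 0) = 0, max(21.2, 0) = 21.2
Node u (S = 156): V_u = 1/1.05·[0.5000·0.0000 + 0.5000·0.0000] = 0.0000
Node d (S = 96): V_d = 1/1.05·[0.5000·0.0000 + 0.5000·21.2000] = 10.0952
Node 0 (S = 120): V_0 = 1/1.05·[0.5000·0.0000 + 0.5000·10.0952] = 4.8073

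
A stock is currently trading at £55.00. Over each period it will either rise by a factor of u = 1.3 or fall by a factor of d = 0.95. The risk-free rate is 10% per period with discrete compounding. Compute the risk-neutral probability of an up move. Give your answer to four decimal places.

p = 0.4286

Risk-neutral probability p = (1 + 0.1 − 0.95)/(1.3 − 0.95) = 0.1500/0.3500 = 0.4286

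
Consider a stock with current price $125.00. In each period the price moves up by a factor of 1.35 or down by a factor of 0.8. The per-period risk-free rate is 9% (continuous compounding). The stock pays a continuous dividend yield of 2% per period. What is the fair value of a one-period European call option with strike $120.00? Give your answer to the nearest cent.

$22.08

Per-period risk-free factor R = e^0.09 = 1.0942; dividend-adjusted growth = e^(0.09−0.02) = 1.0725.
Risk-neutral probability p = (1.0725 − 0.8)/(1.35 − 0.8) = 0.2725/0.5500 = 0.4955
Terminal stock prices: S_u = 168.8, S_d = 100
Terminal payoffs (S − K): max(48.75, 0) = 48.75, max(-20, 0) = 0
Node 0 (S = 125): V_0 = e^(−0.09)·[0.4955·48.7500 + 0.5045·0.0000] = 22.0752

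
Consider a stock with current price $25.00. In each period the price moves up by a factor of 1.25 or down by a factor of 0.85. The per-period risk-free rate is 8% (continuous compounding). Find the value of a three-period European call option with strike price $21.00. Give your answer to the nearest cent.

$8.80

Risk-neutral probability p = (e^0.08 − 0.85)/(1.25 − 0.85) = 0.2333/0.4000 = 0.5832
Terminal stock prices: S_uuu = 48.83, S_uud = 33.2, S_udd = 22.58, S_ddd = 15.35
Terminal payoffs (S − K): max(27.83, 0) = 27.83, max(12.2, 0) = 12.2, max(1.578, 0) = 1.578, max(-5.647, 0) = 0
Node uu (S = 39.06): V_uu = e^(−0.08)·[0.5832·27.8281 + 0.4168·12.2031] = 19.6771
Node ud (S = 26.56): V_ud = e^(−0.08)·[0.5832·12.2031 + 0.4168·1.5781] = 7.1771
Node dd (S = 18.06): V_dd = e^(−0.08)·[0.5832·1.5781 + 0.4168·0.0000] = 0.8496
Node u (S = 31.25): V_u = e^(−0.08)·[0.5832·19.6771 + 0.4168·7.1771] = 13.3550
Node d (S = 21.25): V_d = e^(−0.08)·[0.5832·7.1771 + 0.4168·0.8496] = 4.1909
Node 0 (S = 25): V_0 = e^(−0.08)·[0.5832·13.3550 + 0.4168·4.1909] = 8.8024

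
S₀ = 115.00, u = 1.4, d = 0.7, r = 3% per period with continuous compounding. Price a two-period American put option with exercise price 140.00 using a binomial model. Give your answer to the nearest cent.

Risk-neutral probability p = (e^0.03 − 0.7)/(1.4 − 0.7) = 0.3305/0.7000 = 0.4721
Terminal stock prices: S_uu = 225.4, S_ud = 112.7, S_dd = 56.35
Terminal payoffs (K − S): max(-85.4, 0) = 0, max(27.3, 0) = 27.3, max(83.65, 0) = 83.65
Node u (S = 161): continuation = e^(−0.03)·[0.4721·0.0000 + 0.5279·27.3000] = 13.9863; exercise value = 0.0000 ≤ continuation, so V_u = 13.9863
Node d (S = 80.5): continuation = e^(−0.03)·[0.4721·27.3000 + 0.5279·83.6500] = 55.3624; exercise value = 59.5000 > continuation, so V_d = 59.5000 (exercise)
Node 0 (S = 115): continuation = e^(−0.03)·[0.4721·13.9863 + 0.5279·59.5000] = 36.8905; exercise value = 25.0000 ≤ continuation, so V_0 = 36.8905

36.89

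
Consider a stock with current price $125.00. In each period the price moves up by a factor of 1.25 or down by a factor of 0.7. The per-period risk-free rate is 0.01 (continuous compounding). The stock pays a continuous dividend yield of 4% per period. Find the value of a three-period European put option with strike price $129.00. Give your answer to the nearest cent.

Per-period risk-free factor R = e^0.01 = 1.0101; dividend-adjusted growth = e^(0.01−0.04) = 0.9704.
Risk-neutral probability p = (0.9704 − 0.7)/(1.25 − 0.7) = 0.2704/0.5500 = 0.4917
Terminal stock prices: S_uuu = 244.1, S_uud = 136.7, S_udd = 76.56, S_ddd = 42.87
Terminal payoffs (K − S): max(-115.1, 0) = 0, max(-7.719, 0) = 0, max(52.44, 0) = 52.44, max(86.12, 0) = 86.12
Node uu (S = 195.3): V_uu = e^(−0.01)·[0.4917·0.0000 + 0.5083·0.0000] = 0.0000
Node ud (S = 109.4): V_ud = e^(−0.01)·[0.4917·0.0000 + 0.5083·52.4375] = 26.3878
Node dd (S = 61.25): V_dd = e^(−0.01)·[0.4917·52.4375 + 0.5083·86.1250] = 68.8681
Node u (S = 156.2): V_u = e^(−0.01)·[0.4917·0.0000 + 0.5083·26.3878] = 13.2789
Node d (S = 87.5): V_d = e^(−0.01)·[0.4917·26.3878 + 0.5083·68.8681] = 47.5023
Node 0 (S = 125): V_0 = e^(−0.01)·[0.4917·13.2789 + 0.5083·47.5023] = 30.3688

$30.37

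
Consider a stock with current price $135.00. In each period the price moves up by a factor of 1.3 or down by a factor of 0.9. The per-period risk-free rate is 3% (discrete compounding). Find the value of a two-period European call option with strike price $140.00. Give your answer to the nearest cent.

Risk-neutral probability p = (1 + 0.03 − 0.9)/(1.3 − 0.9) = 0.1300/0.4000 = 0.3250
Terminal stock prices: S_uu = 228.2, S_ud = 158, S_dd = 109.4
Terminal payoffs (S − K): max(88.15, 0) = 88.15, max(17.95, 0) = 17.95, max(-30.65, 0) = 0
Node u (S = 175.5): V_u = 1/1.03·[0.3250·88.1500 + 0.6750·17.9500] = 39.5777
Node d (S = 121.5): V_d = 1/1.03·[0.3250·17.9500 + 0.6750·0.0000] = 5.6638
Node 0 (S = 135): V_0 = 1/1.03·[0.3250·39.5777 + 0.6750·5.6638] = 16.1998

$16.20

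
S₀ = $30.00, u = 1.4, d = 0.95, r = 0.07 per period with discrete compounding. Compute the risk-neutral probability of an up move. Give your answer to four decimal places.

p = 0.2667

Risk-neutral probability p = (1 + 0.07 − 0.95)/(1.4 − 0.95) = 0.1200/0.4500 = 0.2667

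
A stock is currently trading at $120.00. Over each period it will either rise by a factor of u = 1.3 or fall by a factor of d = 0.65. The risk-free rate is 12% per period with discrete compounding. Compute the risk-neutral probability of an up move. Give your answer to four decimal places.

p = 0.7231

Risk-neutral probability p = (1 + 0.12 − 0.65)/(1.3 − 0.65) = 0.4700/0.6500 = 0.7231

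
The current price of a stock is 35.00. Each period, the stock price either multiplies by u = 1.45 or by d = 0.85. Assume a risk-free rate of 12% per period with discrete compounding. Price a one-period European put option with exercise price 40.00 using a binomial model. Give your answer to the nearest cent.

Risk-neutral probability p = (1 + 0.12 − 0.85)/(1.45 − 0.85) = 0.2700/0.6000 = 0.4500
Terminal stock prices: S_u = 50.75, S_d = 29.75
Terminal payoffs (K − S): max(-10.75, 0) = 0, max(10.25, 0) = 10.25
Node 0 (S = 35): V_0 = 1/1.12·[0.4500·0.0000 + 0.5500·10.2500] = 5.0335

5.03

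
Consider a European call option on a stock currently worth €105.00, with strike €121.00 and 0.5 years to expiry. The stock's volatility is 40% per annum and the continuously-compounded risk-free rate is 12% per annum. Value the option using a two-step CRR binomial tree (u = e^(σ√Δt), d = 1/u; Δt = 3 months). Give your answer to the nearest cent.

€9.28

CRR parameters: u = e^(σ√Δt) = e^(0.4·√0.25) = 1.2214, d = 1/u = 0.8187
Per-period rate: rΔt = 0.12·0.25 = 0.03, so R = e^0.03 = 1.0305
Risk-neutral probability p = (e^0.03 − 0.8187)/(1.2214 − 0.8187) = 0.2117/0.4027 = 0.5258
Terminal stock prices: S_uu = 156.6, S_ud = 105, S_dd = 70.38
Terminal payoffs (S − K): max(35.64, 0) = 35.64, max(-16, 0) = 0, max(-50.62, 0) = 0
Node u (S = 128.2): V_u = e^(−0.03)·[0.5258·35.6416 + 0.4742·0.0000] = 18.1864
Node d (S = 85.97): V_d = e^(−0.03)·[0.5258·0.0000 + 0.4742·0.0000] = 0.0000
Node 0 (S = 105): V_0 = e^(−0.03)·[0.5258·18.1864 + 0.4742·0.0000] = 9.2797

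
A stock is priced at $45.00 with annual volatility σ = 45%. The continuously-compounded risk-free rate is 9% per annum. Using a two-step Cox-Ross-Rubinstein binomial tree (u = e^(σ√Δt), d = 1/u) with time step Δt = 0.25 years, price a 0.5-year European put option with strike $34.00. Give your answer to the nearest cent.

CRR parameters: u = e^(σ√Δt) = e^(0.45·√0.25) = 1.2523, d = 1/u = 0.7985
Per-period rate: rΔt = 0.09·0.25 = 0.0225, so R = e^0.0225 = 1.0228
Risk-neutral probability p = (e^0.0225 − 0.7985)/(1.2523 − 0.7985) = 0.2242/0.4538 = 0.4941
Terminal stock prices: S_uu = 70.57, S_ud = 45, S_dd = 28.69
Terminal payoffs (K − S): max(-36.57, 0) = 0, max(-11, 0) = 0, max(5.307, 0) = 5.307
Node u (S = 56.35): V_u = e^(−0.0225)·[0.4941·0.0000 + 0.5059·0.0000] = 0.0000
Node d (S = 35.93): V_d = e^(−0.0225)·[0.4941·0.0000 + 0.5059·5.3067] = 2.6248
Node 0 (S = 45): V_0 = e^(−0.0225)·[0.4941·0.0000 + 0.5059·2.6248] = 1.2983

$1.30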